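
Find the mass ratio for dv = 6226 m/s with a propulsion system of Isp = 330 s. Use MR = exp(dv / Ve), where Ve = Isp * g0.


Ve = 330 * 9.81 = 3237.3 m/s
MR = exp(6226 / 3237.3) = 6.843

6.843


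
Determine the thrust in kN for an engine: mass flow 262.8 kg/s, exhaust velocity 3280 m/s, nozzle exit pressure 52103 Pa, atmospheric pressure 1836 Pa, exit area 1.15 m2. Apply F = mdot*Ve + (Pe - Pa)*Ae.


F = 262.8 * 3280 + (52103 - 1836) * 1.15 = 919791.0 N = 919.8 kN

919.8 kN


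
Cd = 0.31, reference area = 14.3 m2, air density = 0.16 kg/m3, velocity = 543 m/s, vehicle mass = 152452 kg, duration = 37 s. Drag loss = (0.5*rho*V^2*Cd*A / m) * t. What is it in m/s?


D = 0.5 * 0.16 * 543^2 * 0.31 * 14.3 = 104565.25 N
a = 104565.25 / 152452 = 0.6859 m/s2
dV = 0.6859 * 37 = 25.4 m/s

25.4 m/s


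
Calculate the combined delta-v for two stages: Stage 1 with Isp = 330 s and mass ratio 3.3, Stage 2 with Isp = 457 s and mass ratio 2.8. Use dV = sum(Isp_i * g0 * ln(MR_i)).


dV1 = 330 * 9.81 * ln(3.3) = 3865.1 m/s
dV2 = 457 * 9.81 * ln(2.8) = 4616.0 m/s
Total dV = 3865.1 + 4616.0 = 8481.1 m/s ~ 8481 m/s

8481 m/s


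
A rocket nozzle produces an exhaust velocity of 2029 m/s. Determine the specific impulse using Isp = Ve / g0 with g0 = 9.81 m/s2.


Isp = Ve / g0 = 2029 / 9.81 = 206.8 s

206.8 s


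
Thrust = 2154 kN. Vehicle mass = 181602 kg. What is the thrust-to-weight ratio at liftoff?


TWR = 2154000 / (181602 * 9.81) = 1.21

1.21


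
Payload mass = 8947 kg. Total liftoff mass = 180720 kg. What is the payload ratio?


PR = 8947 / 180720 = 0.0495

0.0495


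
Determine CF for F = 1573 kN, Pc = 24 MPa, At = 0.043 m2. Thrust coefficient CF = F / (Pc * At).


CF = 1573000 / (24e6 * 0.043) = 1.52

1.52


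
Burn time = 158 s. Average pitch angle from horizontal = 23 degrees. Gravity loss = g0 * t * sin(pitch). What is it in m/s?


GL = 9.81 * 158 * sin(23 deg) = 606 m/s

606 m/s


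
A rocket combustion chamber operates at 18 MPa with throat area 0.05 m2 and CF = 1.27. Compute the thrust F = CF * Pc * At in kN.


F = 1.27 * 18e6 * 0.05 = 1.1430e+06 N = 1143.0 kN

1143.0 kN


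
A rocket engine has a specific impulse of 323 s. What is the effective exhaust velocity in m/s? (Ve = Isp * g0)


Ve = Isp * g0 = 323 * 9.81 = 3168.6 m/s

3168.6 m/s


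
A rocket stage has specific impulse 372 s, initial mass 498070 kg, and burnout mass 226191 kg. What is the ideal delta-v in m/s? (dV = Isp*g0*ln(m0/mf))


Ve = 372 * 9.81 = 3649.32 m/s
dV = 3649.32 * ln(498070/226191) = 2881 m/s

2881 m/s


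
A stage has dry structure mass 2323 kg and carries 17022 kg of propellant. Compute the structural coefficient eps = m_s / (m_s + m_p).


eps = 2323 / (2323 + 17022) = 0.1201

0.1201


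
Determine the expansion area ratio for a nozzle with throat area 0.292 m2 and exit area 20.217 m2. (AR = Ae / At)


AR = 20.217 / 0.292 = 69.2

69.2


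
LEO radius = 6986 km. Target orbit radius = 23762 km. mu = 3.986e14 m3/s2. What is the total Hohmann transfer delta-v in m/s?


V1 = sqrt(mu/r1) = 7553.61 m/s
dV1 = V1*(sqrt(2*r2/(r1+r2)) - 1) = 1837.19 m/s
V2 = sqrt(mu/r2) = 4095.69 m/s
dV2 = V2*(1 - sqrt(2*r1/(r1+r2))) = 1334.81 m/s
Total dV = 3172 m/s

3172 m/s


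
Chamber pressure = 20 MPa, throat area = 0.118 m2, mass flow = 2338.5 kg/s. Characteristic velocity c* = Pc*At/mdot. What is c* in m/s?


c* = 20e6 * 0.118 / 2338.5 = 1009 m/s

1009 m/s


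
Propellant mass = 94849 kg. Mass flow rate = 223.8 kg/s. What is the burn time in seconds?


tb = 94849 / 223.8 = 423.8 s

423.8 s


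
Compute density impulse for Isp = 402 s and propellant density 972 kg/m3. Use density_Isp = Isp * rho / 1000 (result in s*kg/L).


rho*Isp = 402 * 972 / 1000 = 391 s*kg/L

391 s*kg/L


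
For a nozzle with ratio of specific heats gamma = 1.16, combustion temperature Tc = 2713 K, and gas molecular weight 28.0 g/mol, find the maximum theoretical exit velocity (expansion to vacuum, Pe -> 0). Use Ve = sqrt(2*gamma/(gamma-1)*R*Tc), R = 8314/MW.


R = 8314 / 28.0 = 296.93 J/(kg.K)
Ve = sqrt(2 * 1.16 / (1.16 - 1) * 296.93 * 2713) = 3418 m/s

3418 m/s


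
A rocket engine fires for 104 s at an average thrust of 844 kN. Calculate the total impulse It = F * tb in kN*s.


It = 844 * 104 = 87776 kN*s

87776 kN*s


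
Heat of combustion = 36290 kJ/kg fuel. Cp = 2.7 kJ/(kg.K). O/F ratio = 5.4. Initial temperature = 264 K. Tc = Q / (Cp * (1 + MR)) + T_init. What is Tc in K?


Tc = 36290 / (2.7 * (1 + 5.4)) + 264 = 2364 K

2364 K


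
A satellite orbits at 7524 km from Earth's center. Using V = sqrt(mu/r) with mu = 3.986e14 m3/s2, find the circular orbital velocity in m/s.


V = sqrt(3.986e14 / 7524000) = 7279 m/s

7279 m/s


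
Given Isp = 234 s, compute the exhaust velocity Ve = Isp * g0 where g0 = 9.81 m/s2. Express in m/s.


Ve = Isp * g0 = 234 * 9.81 = 2295.5 m/s

2295.5 m/s


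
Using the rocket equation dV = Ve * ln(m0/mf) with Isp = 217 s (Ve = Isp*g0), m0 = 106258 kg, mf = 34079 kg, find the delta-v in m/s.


Ve = 217 * 9.81 = 2128.77 m/s
dV = 2128.77 * ln(106258/34079) = 2421 m/s

2421 m/s


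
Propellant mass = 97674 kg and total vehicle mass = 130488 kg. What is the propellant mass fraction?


PMF = 97674 / 130488 = 0.749

0.749


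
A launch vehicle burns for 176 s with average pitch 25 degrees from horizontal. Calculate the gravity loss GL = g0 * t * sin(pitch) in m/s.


GL = 9.81 * 176 * sin(25 deg) = 730 m/s

730 m/s


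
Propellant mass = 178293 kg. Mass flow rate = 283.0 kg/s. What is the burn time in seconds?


tb = 178293 / 283.0 = 630.0 s

630.0 s


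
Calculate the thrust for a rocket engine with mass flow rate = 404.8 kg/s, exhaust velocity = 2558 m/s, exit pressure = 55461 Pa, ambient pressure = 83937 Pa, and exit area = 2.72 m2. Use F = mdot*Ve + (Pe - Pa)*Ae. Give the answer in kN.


F = 404.8 * 2558 + (55461 - 83937) * 2.72 = 958024.0 N = 958.0 kN

958.0 kN


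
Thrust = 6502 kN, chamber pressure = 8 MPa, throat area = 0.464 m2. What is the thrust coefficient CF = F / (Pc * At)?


CF = 6502000 / (8e6 * 0.464) = 1.75

1.75


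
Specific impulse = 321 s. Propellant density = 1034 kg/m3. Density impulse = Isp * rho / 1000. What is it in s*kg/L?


rho*Isp = 321 * 1034 / 1000 = 332 s*kg/L

332 s*kg/L


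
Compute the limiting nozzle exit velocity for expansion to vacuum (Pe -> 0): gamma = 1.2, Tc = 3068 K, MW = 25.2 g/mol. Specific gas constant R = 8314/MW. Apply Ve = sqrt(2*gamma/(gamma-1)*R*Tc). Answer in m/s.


R = 8314 / 25.2 = 329.92 J/(kg.K)
Ve = sqrt(2 * 1.2 / (1.2 - 1) * 329.92 * 3068) = 3485 m/s

3485 m/s


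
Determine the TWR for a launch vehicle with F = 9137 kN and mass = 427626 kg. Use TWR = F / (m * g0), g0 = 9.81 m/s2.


TWR = 9137000 / (427626 * 9.81) = 2.18

2.18


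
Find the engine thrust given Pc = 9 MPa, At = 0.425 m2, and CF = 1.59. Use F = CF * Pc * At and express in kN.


F = 1.59 * 9e6 * 0.425 = 6.0818e+06 N = 6081.8 kN

6081.8 kN


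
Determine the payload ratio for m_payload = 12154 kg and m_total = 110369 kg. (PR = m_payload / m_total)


PR = 12154 / 110369 = 0.1101

0.1101


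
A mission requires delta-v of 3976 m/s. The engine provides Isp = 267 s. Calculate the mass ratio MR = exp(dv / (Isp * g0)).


Ve = 267 * 9.81 = 2619.27 m/s
MR = exp(3976 / 2619.27) = 4.563

4.563


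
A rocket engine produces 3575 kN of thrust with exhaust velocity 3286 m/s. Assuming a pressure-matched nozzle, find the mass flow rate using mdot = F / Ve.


mdot = F / Ve = 3575000 / 3286 = 1087.9 kg/s

1087.9 kg/s


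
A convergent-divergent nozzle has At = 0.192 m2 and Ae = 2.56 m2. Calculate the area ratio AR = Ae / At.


AR = 2.56 / 0.192 = 13.3

13.3


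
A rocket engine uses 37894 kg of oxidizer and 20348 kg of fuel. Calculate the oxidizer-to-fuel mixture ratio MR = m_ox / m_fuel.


MR = 37894 / 20348 = 1.86

1.86


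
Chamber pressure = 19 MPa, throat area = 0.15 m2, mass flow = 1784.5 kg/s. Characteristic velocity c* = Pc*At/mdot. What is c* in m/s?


c* = 19e6 * 0.15 / 1784.5 = 1597 m/s

1597 m/s


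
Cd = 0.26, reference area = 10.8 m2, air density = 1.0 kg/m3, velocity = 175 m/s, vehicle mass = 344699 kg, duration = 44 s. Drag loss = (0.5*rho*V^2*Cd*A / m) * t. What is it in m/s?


D = 0.5 * 1.0 * 175^2 * 0.26 * 10.8 = 42997.5 N
a = 42997.5 / 344699 = 0.1247 m/s2
dV = 0.1247 * 44 = 5.5 m/s

5.5 m/s


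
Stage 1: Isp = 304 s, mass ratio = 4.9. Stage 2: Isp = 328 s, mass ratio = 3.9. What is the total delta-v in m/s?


dV1 = 304 * 9.81 * ln(4.9) = 4739.5 m/s
dV2 = 328 * 9.81 * ln(3.9) = 4379.2 m/s
Total dV = 4739.5 + 4379.2 = 9118.7 m/s ~ 9119 m/s

9119 m/s


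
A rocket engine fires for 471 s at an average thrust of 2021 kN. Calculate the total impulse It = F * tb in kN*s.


It = 2021 * 471 = 951891 kN*s

951891 kN*s


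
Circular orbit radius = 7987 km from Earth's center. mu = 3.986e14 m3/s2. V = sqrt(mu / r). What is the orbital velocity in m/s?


V = sqrt(3.986e14 / 7987000) = 7064 m/s

7064 m/s


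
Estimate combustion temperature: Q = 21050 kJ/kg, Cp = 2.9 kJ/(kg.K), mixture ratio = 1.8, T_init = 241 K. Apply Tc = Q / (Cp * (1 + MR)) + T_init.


Tc = 21050 / (2.9 * (1 + 1.8)) + 241 = 2833 K

2833 K


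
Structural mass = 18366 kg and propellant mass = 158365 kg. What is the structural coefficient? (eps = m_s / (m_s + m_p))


eps = 18366 / (18366 + 158365) = 0.1039

0.1039


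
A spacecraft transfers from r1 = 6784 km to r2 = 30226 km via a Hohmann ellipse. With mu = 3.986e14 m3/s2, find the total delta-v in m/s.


V1 = sqrt(mu/r1) = 7665.24 m/s
dV1 = V1*(sqrt(2*r2/(r1+r2)) - 1) = 2131.27 m/s
V2 = sqrt(mu/r2) = 3631.44 m/s
dV2 = V2*(1 - sqrt(2*r1/(r1+r2))) = 1432.68 m/s
Total dV = 3564 m/s

3564 m/s


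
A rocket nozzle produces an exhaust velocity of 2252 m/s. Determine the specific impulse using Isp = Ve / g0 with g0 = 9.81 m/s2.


Isp = Ve / g0 = 2252 / 9.81 = 229.6 s

229.6 s


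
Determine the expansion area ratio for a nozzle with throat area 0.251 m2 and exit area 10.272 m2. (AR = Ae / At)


AR = 10.272 / 0.251 = 40.9

40.9


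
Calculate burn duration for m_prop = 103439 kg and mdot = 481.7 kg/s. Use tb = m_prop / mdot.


tb = 103439 / 481.7 = 214.7 s

214.7 s


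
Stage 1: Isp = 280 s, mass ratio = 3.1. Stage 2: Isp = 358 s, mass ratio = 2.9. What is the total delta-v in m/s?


dV1 = 280 * 9.81 * ln(3.1) = 3107.7 m/s
dV2 = 358 * 9.81 * ln(2.9) = 3739.2 m/s
Total dV = 3107.7 + 3739.2 = 6846.9 m/s ~ 6847 m/s

6847 m/s


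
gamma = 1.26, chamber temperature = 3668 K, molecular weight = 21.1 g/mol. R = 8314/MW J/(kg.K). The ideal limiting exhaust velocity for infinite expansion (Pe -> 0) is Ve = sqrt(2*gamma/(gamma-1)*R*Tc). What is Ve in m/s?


R = 8314 / 21.1 = 394.03 J/(kg.K)
Ve = sqrt(2 * 1.26 / (1.26 - 1) * 394.03 * 3668) = 3743 m/s

3743 m/s


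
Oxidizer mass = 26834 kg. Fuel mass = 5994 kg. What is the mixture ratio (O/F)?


MR = 26834 / 5994 = 4.48

4.48


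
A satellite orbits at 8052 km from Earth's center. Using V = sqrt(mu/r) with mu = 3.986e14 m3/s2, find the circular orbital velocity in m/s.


V = sqrt(3.986e14 / 8052000) = 7036 m/s

7036 m/s


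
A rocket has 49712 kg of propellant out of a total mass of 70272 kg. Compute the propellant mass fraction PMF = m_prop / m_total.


PMF = 49712 / 70272 = 0.707

0.707


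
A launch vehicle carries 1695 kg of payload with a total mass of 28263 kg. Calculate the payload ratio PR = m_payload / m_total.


PR = 1695 / 28263 = 0.06

0.06


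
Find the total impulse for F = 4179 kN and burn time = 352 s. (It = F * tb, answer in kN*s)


It = 4179 * 352 = 1471008 kN*s

1471008 kN*s


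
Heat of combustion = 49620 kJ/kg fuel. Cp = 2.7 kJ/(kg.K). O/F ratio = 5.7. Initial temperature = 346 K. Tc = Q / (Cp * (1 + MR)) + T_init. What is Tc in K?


Tc = 49620 / (2.7 * (1 + 5.7)) + 346 = 3089 K

3089 K


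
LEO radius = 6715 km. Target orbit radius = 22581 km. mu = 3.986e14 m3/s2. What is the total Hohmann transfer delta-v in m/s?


V1 = sqrt(mu/r1) = 7704.52 m/s
dV1 = V1*(sqrt(2*r2/(r1+r2)) - 1) = 1861.43 m/s
V2 = sqrt(mu/r2) = 4201.43 m/s
dV2 = V2*(1 - sqrt(2*r1/(r1+r2))) = 1356.77 m/s
Total dV = 3218 m/s

3218 m/s


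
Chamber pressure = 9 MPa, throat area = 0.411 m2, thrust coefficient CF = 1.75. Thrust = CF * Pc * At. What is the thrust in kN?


F = 1.75 * 9e6 * 0.411 = 6.4732e+06 N = 6473.2 kN

6473.2 kN


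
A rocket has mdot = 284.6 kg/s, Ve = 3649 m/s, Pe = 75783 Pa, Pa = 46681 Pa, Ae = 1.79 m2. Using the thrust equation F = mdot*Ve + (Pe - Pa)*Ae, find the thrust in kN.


F = 284.6 * 3649 + (75783 - 46681) * 1.79 = 1.0906e+06 N = 1090.6 kN

1090.6 kN


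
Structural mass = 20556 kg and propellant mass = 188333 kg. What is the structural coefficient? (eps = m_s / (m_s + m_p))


eps = 20556 / (20556 + 188333) = 0.0984

0.0984


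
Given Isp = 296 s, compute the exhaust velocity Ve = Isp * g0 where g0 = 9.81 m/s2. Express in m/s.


Ve = Isp * g0 = 296 * 9.81 = 2903.8 m/s

2903.8 m/s


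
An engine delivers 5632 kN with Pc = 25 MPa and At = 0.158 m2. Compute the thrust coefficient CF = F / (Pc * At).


CF = 5632000 / (25e6 * 0.158) = 1.43

1.43


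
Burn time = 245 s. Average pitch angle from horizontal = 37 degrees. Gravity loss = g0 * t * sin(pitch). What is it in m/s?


GL = 9.81 * 245 * sin(37 deg) = 1446 m/s

1446 m/s


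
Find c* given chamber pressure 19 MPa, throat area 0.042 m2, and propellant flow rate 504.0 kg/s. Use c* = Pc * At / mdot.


c* = 19e6 * 0.042 / 504.0 = 1583 m/s

1583 m/s


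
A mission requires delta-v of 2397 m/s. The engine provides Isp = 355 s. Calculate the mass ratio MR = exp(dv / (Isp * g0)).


Ve = 355 * 9.81 = 3482.55 m/s
MR = exp(2397 / 3482.55) = 1.99

1.99


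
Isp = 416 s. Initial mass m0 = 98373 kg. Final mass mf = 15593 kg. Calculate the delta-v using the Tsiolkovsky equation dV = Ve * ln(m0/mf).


Ve = 416 * 9.81 = 4080.96 m/s
dV = 4080.96 * ln(98373/15593) = 7517 m/s

7517 m/s


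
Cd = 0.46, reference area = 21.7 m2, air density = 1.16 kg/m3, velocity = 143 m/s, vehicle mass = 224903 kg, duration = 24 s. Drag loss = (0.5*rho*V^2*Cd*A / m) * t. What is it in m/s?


D = 0.5 * 1.16 * 143^2 * 0.46 * 21.7 = 118390.71 N
a = 118390.71 / 224903 = 0.5264 m/s2
dV = 0.5264 * 24 = 12.6 m/s

12.6 m/s


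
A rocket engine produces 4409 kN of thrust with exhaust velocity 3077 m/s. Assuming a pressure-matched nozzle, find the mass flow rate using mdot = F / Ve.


mdot = F / Ve = 4409000 / 3077 = 1432.9 kg/s

1432.9 kg/s


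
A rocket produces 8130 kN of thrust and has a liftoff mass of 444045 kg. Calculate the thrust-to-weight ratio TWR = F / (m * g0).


TWR = 8130000 / (444045 * 9.81) = 1.87

1.87


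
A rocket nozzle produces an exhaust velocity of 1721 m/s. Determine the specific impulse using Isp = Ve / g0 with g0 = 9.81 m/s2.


Isp = Ve / g0 = 1721 / 9.81 = 175.4 s

175.4 s


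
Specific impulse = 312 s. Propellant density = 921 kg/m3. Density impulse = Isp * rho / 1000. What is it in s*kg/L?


rho*Isp = 312 * 921 / 1000 = 287 s*kg/L

287 s*kg/L


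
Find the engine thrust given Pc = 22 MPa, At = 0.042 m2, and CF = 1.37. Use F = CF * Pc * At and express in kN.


F = 1.37 * 22e6 * 0.042 = 1.2659e+06 N = 1265.9 kN

1265.9 kN


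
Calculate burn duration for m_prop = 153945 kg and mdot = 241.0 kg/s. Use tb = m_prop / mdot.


tb = 153945 / 241.0 = 638.8 s

638.8 s


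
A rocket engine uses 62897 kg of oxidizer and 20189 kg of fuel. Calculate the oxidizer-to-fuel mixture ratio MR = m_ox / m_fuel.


MR = 62897 / 20189 = 3.12

3.12


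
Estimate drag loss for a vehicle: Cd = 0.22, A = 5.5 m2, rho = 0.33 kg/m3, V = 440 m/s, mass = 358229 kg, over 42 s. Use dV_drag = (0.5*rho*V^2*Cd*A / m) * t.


D = 0.5 * 0.33 * 440^2 * 0.22 * 5.5 = 38652.24 N
a = 38652.24 / 358229 = 0.1079 m/s2
dV = 0.1079 * 42 = 4.5 m/s

4.5 m/s


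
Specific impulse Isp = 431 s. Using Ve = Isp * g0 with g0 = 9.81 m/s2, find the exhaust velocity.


Ve = Isp * g0 = 431 * 9.81 = 4228.1 m/s

4228.1 m/s


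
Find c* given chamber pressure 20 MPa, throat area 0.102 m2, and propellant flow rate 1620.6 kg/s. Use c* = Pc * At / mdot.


c* = 20e6 * 0.102 / 1620.6 = 1259 m/s

1259 m/s


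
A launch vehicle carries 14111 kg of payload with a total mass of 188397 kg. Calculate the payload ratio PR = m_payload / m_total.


PR = 14111 / 188397 = 0.0749

0.0749


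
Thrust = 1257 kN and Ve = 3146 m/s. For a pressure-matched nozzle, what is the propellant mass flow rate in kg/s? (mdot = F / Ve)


mdot = F / Ve = 1257000 / 3146 = 399.6 kg/s

399.6 kg/s


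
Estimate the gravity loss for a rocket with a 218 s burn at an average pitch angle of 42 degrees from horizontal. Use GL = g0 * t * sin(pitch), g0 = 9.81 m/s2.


GL = 9.81 * 218 * sin(42 deg) = 1431 m/s

1431 m/s


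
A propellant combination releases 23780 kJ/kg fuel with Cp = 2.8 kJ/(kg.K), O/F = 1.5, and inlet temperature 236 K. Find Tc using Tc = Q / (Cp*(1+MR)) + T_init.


Tc = 23780 / (2.8 * (1 + 1.5)) + 236 = 3633 K

3633 K


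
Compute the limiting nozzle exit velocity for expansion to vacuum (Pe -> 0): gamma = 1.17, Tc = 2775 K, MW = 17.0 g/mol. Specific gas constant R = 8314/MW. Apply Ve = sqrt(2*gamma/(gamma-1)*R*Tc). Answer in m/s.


R = 8314 / 17.0 = 489.06 J/(kg.K)
Ve = sqrt(2 * 1.17 / (1.17 - 1) * 489.06 * 2775) = 4322 m/s

4322 m/s


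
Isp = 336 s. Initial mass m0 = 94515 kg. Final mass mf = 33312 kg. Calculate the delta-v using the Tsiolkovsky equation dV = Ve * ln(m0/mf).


Ve = 336 * 9.81 = 3296.16 m/s
dV = 3296.16 * ln(94515/33312) = 3437 m/s

3437 m/s


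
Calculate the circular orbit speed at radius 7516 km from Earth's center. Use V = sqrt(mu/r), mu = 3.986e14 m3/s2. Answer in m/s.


V = sqrt(3.986e14 / 7516000) = 7282 m/s

7282 m/s


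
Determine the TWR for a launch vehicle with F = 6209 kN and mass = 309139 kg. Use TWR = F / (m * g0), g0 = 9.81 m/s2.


TWR = 6209000 / (309139 * 9.81) = 2.05

2.05


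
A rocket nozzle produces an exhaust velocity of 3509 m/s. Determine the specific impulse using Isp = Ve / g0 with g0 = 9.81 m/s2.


Isp = Ve / g0 = 3509 / 9.81 = 357.7 s

357.7 s


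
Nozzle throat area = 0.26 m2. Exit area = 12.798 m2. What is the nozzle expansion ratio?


AR = 12.798 / 0.26 = 49.2

49.2


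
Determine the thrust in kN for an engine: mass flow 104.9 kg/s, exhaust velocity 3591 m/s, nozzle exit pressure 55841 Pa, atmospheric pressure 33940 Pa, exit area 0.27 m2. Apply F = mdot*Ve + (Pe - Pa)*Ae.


F = 104.9 * 3591 + (55841 - 33940) * 0.27 = 382609.0 N = 382.6 kN

382.6 kN


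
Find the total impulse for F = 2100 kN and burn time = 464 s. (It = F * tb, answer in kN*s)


It = 2100 * 464 = 974400 kN*s

974400 kN*s


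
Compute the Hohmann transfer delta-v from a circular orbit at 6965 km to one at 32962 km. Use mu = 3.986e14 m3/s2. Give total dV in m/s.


V1 = sqrt(mu/r1) = 7564.99 m/s
dV1 = V1*(sqrt(2*r2/(r1+r2)) - 1) = 2155.69 m/s
V2 = sqrt(mu/r2) = 3477.46 m/s
dV2 = V2*(1 - sqrt(2*r1/(r1+r2))) = 1423.44 m/s
Total dV = 3579 m/s

3579 m/s


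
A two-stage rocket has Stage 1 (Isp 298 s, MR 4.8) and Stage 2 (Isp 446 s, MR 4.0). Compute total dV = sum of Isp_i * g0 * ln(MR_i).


dV1 = 298 * 9.81 * ln(4.8) = 4585.7 m/s
dV2 = 446 * 9.81 * ln(4.0) = 6065.4 m/s
Total dV = 4585.7 + 6065.4 = 10651.1 m/s ~ 10651 m/s

10651 m/s


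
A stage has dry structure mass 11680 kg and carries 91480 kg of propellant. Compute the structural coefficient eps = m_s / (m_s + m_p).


eps = 11680 / (11680 + 91480) = 0.1132

0.1132


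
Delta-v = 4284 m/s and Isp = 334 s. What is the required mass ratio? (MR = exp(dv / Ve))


Ve = 334 * 9.81 = 3276.54 m/s
MR = exp(4284 / 3276.54) = 3.697

3.697


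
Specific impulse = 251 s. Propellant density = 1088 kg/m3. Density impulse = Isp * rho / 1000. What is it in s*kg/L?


rho*Isp = 251 * 1088 / 1000 = 273 s*kg/L

273 s*kg/L


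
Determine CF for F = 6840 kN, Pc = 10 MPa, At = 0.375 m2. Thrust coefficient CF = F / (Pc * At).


CF = 6840000 / (10e6 * 0.375) = 1.82

1.82


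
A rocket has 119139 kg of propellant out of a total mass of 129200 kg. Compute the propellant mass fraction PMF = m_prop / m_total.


PMF = 119139 / 129200 = 0.922

0.922


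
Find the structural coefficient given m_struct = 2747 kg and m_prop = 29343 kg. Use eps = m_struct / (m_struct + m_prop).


eps = 2747 / (2747 + 29343) = 0.0856

0.0856


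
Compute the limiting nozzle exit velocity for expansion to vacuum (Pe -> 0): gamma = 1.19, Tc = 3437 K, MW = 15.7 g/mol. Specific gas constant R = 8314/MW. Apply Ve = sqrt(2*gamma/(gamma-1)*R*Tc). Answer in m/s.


R = 8314 / 15.7 = 529.55 J/(kg.K)
Ve = sqrt(2 * 1.19 / (1.19 - 1) * 529.55 * 3437) = 4775 m/s

4775 m/s


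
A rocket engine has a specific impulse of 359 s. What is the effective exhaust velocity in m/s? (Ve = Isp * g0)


Ve = Isp * g0 = 359 * 9.81 = 3521.8 m/s

3521.8 m/s


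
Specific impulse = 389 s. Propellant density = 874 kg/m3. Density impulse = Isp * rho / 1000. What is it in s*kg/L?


rho*Isp = 389 * 874 / 1000 = 340 s*kg/L

340 s*kg/L


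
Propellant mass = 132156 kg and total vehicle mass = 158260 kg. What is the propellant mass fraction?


PMF = 132156 / 158260 = 0.835

0.835


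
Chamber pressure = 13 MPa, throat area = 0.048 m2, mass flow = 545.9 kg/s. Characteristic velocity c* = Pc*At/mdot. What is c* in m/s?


c* = 13e6 * 0.048 / 545.9 = 1143 m/s

1143 m/s


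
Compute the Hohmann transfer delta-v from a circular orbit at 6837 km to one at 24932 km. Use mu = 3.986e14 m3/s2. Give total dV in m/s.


V1 = sqrt(mu/r1) = 7635.47 m/s
dV1 = V1*(sqrt(2*r2/(r1+r2)) - 1) = 1930.47 m/s
V2 = sqrt(mu/r2) = 3998.44 m/s
dV2 = V2*(1 - sqrt(2*r1/(r1+r2))) = 1375.21 m/s
Total dV = 3306 m/s

3306 m/s


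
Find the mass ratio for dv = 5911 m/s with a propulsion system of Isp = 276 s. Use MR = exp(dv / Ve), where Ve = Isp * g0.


Ve = 276 * 9.81 = 2707.56 m/s
MR = exp(5911 / 2707.56) = 8.874

8.874


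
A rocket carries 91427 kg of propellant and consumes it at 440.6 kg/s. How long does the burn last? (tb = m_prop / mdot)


tb = 91427 / 440.6 = 207.5 s

207.5 s


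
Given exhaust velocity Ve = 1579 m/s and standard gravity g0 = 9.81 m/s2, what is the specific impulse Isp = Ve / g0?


Isp = Ve / g0 = 1579 / 9.81 = 161.0 s

161.0 s


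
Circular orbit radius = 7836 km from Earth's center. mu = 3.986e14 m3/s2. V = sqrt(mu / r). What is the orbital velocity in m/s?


V = sqrt(3.986e14 / 7836000) = 7132 m/s

7132 m/s


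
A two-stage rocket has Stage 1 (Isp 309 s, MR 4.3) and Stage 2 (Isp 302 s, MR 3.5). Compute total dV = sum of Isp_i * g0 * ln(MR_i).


dV1 = 309 * 9.81 * ln(4.3) = 4421.5 m/s
dV2 = 302 * 9.81 * ln(3.5) = 3711.5 m/s
Total dV = 4421.5 + 3711.5 = 8133.0 m/s ~ 8133 m/s

8133 m/s


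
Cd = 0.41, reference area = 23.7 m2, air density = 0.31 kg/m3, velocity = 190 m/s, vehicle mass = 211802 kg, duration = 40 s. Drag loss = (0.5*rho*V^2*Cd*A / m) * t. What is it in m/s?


D = 0.5 * 0.31 * 190^2 * 0.41 * 23.7 = 54371.47 N
a = 54371.47 / 211802 = 0.2567 m/s2
dV = 0.2567 * 40 = 10.3 m/s

10.3 m/s


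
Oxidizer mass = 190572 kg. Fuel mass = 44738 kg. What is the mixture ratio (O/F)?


MR = 190572 / 44738 = 4.26

4.26


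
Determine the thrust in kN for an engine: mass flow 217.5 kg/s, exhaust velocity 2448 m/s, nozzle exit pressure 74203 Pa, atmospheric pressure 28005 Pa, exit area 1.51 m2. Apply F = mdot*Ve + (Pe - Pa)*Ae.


F = 217.5 * 2448 + (74203 - 28005) * 1.51 = 602199.0 N = 602.2 kN

602.2 kN


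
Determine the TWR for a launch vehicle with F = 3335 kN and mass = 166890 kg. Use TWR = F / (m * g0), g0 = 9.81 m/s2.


TWR = 3335000 / (166890 * 9.81) = 2.04

2.04


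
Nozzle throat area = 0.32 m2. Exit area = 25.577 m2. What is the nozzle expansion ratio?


AR = 25.577 / 0.32 = 79.9

79.9


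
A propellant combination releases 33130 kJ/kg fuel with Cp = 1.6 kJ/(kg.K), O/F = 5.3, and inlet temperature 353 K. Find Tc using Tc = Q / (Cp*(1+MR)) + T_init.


Tc = 33130 / (1.6 * (1 + 5.3)) + 353 = 3640 K

3640 K


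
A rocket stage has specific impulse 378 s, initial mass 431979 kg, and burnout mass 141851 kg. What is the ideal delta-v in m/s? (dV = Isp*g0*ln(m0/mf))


Ve = 378 * 9.81 = 3708.18 m/s
dV = 3708.18 * ln(431979/141851) = 4129 m/s

4129 m/s


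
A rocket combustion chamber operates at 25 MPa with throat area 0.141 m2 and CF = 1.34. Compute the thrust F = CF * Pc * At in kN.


F = 1.34 * 25e6 * 0.141 = 4.7235e+06 N = 4723.5 kN

4723.5 kN


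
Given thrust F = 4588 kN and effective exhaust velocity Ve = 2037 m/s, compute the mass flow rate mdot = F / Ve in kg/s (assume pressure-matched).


mdot = F / Ve = 4588000 / 2037 = 2252.3 kg/s

2252.3 kg/s


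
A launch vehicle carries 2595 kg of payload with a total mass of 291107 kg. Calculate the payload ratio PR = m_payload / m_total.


PR = 2595 / 291107 = 0.0089

0.0089


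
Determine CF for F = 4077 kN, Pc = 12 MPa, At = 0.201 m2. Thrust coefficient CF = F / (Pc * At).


CF = 4077000 / (12e6 * 0.201) = 1.69

1.69


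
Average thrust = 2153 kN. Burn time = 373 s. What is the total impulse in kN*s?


It = 2153 * 373 = 803069 kN*s

803069 kN*s


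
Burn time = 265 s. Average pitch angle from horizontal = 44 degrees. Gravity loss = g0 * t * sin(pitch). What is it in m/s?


GL = 9.81 * 265 * sin(44 deg) = 1806 m/s

1806 m/s


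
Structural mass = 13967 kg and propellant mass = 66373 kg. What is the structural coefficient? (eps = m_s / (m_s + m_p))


eps = 13967 / (13967 + 66373) = 0.1738

0.1738


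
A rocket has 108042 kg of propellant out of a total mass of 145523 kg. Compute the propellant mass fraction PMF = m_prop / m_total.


PMF = 108042 / 145523 = 0.742

0.742


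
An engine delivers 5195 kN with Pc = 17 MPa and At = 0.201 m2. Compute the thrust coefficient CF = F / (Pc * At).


CF = 5195000 / (17e6 * 0.201) = 1.52

1.52


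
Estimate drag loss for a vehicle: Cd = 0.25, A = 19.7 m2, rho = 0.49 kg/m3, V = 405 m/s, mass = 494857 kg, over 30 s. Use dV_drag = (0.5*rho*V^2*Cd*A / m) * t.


D = 0.5 * 0.49 * 405^2 * 0.25 * 19.7 = 197916.67 N
a = 197916.67 / 494857 = 0.3999 m/s2
dV = 0.3999 * 30 = 12.0 m/s

12.0 m/s


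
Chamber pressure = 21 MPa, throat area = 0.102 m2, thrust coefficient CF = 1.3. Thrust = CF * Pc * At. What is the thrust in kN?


F = 1.3 * 21e6 * 0.102 = 2.7846e+06 N = 2784.6 kN

2784.6 kN


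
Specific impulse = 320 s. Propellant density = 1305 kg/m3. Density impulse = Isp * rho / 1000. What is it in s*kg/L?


rho*Isp = 320 * 1305 / 1000 = 418 s*kg/L

418 s*kg/L


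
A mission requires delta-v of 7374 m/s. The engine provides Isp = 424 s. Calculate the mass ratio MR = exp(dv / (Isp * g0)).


Ve = 424 * 9.81 = 4159.44 m/s
MR = exp(7374 / 4159.44) = 5.888

5.888


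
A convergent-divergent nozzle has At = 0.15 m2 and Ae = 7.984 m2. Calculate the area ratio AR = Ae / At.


AR = 7.984 / 0.15 = 53.2

53.2


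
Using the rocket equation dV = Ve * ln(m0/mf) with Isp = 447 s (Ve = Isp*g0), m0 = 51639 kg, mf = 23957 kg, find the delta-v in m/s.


Ve = 447 * 9.81 = 4385.07 m/s
dV = 4385.07 * ln(51639/23957) = 3368 m/s

3368 m/s


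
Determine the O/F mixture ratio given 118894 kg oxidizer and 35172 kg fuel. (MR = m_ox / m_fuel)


MR = 118894 / 35172 = 3.38

3.38


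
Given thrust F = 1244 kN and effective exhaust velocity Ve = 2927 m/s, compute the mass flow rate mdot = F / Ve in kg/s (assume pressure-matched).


mdot = F / Ve = 1244000 / 2927 = 425.0 kg/s

425.0 kg/s


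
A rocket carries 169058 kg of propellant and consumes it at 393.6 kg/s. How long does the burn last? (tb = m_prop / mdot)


tb = 169058 / 393.6 = 429.5 s

429.5 s


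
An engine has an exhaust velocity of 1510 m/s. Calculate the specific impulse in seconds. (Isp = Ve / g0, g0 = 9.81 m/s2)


Isp = Ve / g0 = 1510 / 9.81 = 153.9 s

153.9 s


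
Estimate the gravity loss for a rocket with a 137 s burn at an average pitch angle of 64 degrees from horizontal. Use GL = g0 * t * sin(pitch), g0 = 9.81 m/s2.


GL = 9.81 * 137 * sin(64 deg) = 1208 m/s

1208 m/s


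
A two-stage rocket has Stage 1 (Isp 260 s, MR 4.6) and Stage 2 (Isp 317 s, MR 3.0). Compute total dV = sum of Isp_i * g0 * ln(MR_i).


dV1 = 260 * 9.81 * ln(4.6) = 3892.4 m/s
dV2 = 317 * 9.81 * ln(3.0) = 3416.4 m/s
Total dV = 3892.4 + 3416.4 = 7308.8 m/s ~ 7309 m/s

7309 m/s


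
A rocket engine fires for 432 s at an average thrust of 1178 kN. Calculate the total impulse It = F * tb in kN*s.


It = 1178 * 432 = 508896 kN*s

508896 kN*s


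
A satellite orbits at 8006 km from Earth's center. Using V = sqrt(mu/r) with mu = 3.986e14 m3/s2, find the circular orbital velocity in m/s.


V = sqrt(3.986e14 / 8006000) = 7056 m/s

7056 m/s


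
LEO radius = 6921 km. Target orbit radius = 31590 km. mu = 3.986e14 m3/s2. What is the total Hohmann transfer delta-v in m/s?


V1 = sqrt(mu/r1) = 7588.99 m/s
dV1 = V1*(sqrt(2*r2/(r1+r2)) - 1) = 2131.35 m/s
V2 = sqrt(mu/r2) = 3552.17 m/s
dV2 = V2*(1 - sqrt(2*r1/(r1+r2))) = 1422.56 m/s
Total dV = 3554 m/s

3554 m/s


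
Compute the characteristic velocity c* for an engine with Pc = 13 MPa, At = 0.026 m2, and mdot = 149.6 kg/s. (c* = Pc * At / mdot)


c* = 13e6 * 0.026 / 149.6 = 2259 m/s

2259 m/s


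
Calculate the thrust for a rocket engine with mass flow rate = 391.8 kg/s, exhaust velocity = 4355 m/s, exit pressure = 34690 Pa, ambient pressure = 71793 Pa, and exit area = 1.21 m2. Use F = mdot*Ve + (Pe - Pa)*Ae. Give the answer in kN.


F = 391.8 * 4355 + (34690 - 71793) * 1.21 = 1.6614e+06 N = 1661.4 kN

1661.4 kN


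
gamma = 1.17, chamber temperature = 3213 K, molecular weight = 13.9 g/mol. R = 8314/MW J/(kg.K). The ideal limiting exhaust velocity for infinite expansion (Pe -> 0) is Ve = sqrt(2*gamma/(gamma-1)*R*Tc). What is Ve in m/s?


R = 8314 / 13.9 = 598.13 J/(kg.K)
Ve = sqrt(2 * 1.17 / (1.17 - 1) * 598.13 * 3213) = 5143 m/s

5143 m/s


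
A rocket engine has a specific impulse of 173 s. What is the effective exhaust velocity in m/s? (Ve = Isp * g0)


Ve = Isp * g0 = 173 * 9.81 = 1697.1 m/s

1697.1 m/s


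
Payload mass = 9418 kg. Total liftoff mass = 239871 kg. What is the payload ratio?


PR = 9418 / 239871 = 0.0393

0.0393


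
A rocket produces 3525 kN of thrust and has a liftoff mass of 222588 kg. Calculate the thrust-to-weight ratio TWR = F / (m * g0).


TWR = 3525000 / (222588 * 9.81) = 1.61

1.61


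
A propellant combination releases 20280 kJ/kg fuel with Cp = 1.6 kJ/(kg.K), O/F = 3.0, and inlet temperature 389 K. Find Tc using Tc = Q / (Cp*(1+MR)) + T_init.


Tc = 20280 / (1.6 * (1 + 3.0)) + 389 = 3558 K

3558 K


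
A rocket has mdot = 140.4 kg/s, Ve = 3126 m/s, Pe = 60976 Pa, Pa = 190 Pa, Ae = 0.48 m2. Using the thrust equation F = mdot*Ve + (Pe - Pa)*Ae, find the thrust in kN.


F = 140.4 * 3126 + (60976 - 190) * 0.48 = 468068.0 N = 468.1 kN

468.1 kN


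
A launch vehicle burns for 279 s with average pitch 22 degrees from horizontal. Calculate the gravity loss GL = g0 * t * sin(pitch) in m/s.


GL = 9.81 * 279 * sin(22 deg) = 1025 m/s

1025 m/s


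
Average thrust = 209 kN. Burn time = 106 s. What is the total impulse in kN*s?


It = 209 * 106 = 22154 kN*s

22154 kN*s


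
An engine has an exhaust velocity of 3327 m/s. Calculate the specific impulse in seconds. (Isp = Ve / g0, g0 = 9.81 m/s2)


Isp = Ve / g0 = 3327 / 9.81 = 339.1 s

339.1 s


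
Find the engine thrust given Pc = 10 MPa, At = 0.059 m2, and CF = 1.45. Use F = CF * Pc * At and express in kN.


F = 1.45 * 10e6 * 0.059 = 855500.0 N = 855.5 kN

855.5 kN


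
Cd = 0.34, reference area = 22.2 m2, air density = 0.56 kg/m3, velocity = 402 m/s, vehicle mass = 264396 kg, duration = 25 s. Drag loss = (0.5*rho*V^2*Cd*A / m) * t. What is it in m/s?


D = 0.5 * 0.56 * 402^2 * 0.34 * 22.2 = 341540.36 N
a = 341540.36 / 264396 = 1.2918 m/s2
dV = 1.2918 * 25 = 32.3 m/s

32.3 m/s


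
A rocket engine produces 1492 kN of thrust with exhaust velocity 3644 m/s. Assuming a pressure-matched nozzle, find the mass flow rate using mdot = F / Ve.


mdot = F / Ve = 1492000 / 3644 = 409.4 kg/s

409.4 kg/s


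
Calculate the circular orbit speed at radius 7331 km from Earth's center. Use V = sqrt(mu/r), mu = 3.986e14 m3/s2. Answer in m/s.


V = sqrt(3.986e14 / 7331000) = 7374 m/s

7374 m/s


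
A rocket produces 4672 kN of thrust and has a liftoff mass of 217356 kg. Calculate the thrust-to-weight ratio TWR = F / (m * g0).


TWR = 4672000 / (217356 * 9.81) = 2.19

2.19


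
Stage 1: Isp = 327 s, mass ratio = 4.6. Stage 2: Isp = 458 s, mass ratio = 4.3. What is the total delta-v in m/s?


dV1 = 327 * 9.81 * ln(4.6) = 4895.4 m/s
dV2 = 458 * 9.81 * ln(4.3) = 6553.5 m/s
Total dV = 4895.4 + 6553.5 = 11448.9 m/s ~ 11449 m/s

11449 m/s


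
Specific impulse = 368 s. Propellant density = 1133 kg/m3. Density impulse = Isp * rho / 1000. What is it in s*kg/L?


rho*Isp = 368 * 1133 / 1000 = 417 s*kg/L

417 s*kg/L


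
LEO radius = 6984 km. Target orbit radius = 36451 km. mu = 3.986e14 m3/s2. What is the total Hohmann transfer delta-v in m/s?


V1 = sqrt(mu/r1) = 7554.69 m/s
dV1 = V1*(sqrt(2*r2/(r1+r2)) - 1) = 2232.69 m/s
V2 = sqrt(mu/r2) = 3306.85 m/s
dV2 = V2*(1 - sqrt(2*r1/(r1+r2))) = 1431.59 m/s
Total dV = 3664 m/s

3664 m/s


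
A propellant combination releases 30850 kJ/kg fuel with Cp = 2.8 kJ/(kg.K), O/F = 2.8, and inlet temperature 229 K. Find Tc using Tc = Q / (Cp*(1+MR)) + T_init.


Tc = 30850 / (2.8 * (1 + 2.8)) + 229 = 3128 K

3128 K


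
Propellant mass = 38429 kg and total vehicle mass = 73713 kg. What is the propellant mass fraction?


PMF = 38429 / 73713 = 0.521

0.521


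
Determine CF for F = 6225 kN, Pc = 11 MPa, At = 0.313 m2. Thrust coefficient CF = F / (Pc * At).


CF = 6225000 / (11e6 * 0.313) = 1.81

1.81


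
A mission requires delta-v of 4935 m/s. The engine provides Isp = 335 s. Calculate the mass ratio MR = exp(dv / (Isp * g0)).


Ve = 335 * 9.81 = 3286.35 m/s
MR = exp(4935 / 3286.35) = 4.489

4.489


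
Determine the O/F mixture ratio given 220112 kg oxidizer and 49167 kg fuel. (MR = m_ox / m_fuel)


MR = 220112 / 49167 = 4.48

4.48


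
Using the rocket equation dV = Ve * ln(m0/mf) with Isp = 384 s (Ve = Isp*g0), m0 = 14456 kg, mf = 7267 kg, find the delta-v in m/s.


Ve = 384 * 9.81 = 3767.04 m/s
dV = 3767.04 * ln(14456/7267) = 2591 m/s

2591 m/s


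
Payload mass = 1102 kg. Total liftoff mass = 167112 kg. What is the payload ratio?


PR = 1102 / 167112 = 0.0066

0.0066


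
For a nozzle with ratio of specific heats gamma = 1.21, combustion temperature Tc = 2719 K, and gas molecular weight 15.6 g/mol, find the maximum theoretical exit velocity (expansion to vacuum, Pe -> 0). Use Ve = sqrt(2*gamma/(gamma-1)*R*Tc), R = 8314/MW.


R = 8314 / 15.6 = 532.95 J/(kg.K)
Ve = sqrt(2 * 1.21 / (1.21 - 1) * 532.95 * 2719) = 4086 m/s

4086 m/s


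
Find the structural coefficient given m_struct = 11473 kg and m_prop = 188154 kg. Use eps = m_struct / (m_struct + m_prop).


eps = 11473 / (11473 + 188154) = 0.0575

0.0575


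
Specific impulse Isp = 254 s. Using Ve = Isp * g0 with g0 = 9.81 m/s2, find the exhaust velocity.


Ve = Isp * g0 = 254 * 9.81 = 2491.7 m/s

2491.7 m/s


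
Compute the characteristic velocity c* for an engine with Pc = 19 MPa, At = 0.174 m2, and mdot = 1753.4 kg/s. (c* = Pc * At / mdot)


c* = 19e6 * 0.174 / 1753.4 = 1885 m/s

1885 m/s


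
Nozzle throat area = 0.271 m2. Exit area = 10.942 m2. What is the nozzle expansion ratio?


AR = 10.942 / 0.271 = 40.4

40.4


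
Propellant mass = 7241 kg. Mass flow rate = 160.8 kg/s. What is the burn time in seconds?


tb = 7241 / 160.8 = 45.0 s

45.0 s


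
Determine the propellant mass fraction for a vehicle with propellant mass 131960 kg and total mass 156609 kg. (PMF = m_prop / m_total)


PMF = 131960 / 156609 = 0.843

0.843


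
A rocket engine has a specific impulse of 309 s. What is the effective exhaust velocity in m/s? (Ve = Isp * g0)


Ve = Isp * g0 = 309 * 9.81 = 3031.3 m/s

3031.3 m/s


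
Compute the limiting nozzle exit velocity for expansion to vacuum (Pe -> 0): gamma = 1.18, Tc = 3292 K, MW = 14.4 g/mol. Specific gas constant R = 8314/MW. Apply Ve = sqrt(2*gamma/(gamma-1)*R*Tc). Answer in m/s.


R = 8314 / 14.4 = 577.36 J/(kg.K)
Ve = sqrt(2 * 1.18 / (1.18 - 1) * 577.36 * 3292) = 4992 m/s

4992 m/s


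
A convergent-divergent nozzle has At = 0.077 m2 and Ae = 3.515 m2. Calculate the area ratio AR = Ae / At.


AR = 3.515 / 0.077 = 45.6

45.6


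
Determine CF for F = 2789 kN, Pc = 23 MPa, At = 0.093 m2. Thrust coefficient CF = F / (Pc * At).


CF = 2789000 / (23e6 * 0.093) = 1.3

1.3


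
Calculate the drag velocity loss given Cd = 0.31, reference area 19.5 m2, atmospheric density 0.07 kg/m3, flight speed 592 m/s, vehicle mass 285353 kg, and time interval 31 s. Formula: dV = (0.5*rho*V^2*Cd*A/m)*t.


D = 0.5 * 0.07 * 592^2 * 0.31 * 19.5 = 74149.42 N
a = 74149.42 / 285353 = 0.2599 m/s2
dV = 0.2599 * 31 = 8.1 m/s

8.1 m/s


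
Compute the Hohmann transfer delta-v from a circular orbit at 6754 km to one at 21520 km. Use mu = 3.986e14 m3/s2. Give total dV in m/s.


V1 = sqrt(mu/r1) = 7682.24 m/s
dV1 = V1*(sqrt(2*r2/(r1+r2)) - 1) = 1796.06 m/s
V2 = sqrt(mu/r2) = 4303.75 m/s
dV2 = V2*(1 - sqrt(2*r1/(r1+r2))) = 1329.01 m/s
Total dV = 3125 m/s

3125 m/s


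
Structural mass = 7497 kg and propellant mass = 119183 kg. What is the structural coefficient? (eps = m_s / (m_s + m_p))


eps = 7497 / (7497 + 119183) = 0.0592

0.0592


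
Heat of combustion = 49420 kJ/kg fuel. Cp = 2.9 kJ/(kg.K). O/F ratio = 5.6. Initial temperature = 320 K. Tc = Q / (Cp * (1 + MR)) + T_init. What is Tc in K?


Tc = 49420 / (2.9 * (1 + 5.6)) + 320 = 2902 K

2902 K


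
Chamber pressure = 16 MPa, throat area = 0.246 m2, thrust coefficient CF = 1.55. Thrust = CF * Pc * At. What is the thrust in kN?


F = 1.55 * 16e6 * 0.246 = 6.1008e+06 N = 6100.8 kN

6100.8 kN


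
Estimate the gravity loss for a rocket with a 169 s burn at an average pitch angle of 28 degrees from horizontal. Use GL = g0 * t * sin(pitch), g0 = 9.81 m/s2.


GL = 9.81 * 169 * sin(28 deg) = 778 m/s

778 m/s


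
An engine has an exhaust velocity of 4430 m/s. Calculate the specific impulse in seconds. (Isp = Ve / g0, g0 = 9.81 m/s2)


Isp = Ve / g0 = 4430 / 9.81 = 451.6 s

451.6 s


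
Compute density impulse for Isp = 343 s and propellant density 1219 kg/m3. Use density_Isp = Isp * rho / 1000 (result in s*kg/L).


rho*Isp = 343 * 1219 / 1000 = 418 s*kg/L

418 s*kg/L


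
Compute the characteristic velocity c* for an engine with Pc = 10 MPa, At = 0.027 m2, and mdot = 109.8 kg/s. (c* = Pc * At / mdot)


c* = 10e6 * 0.027 / 109.8 = 2459 m/s

2459 m/s


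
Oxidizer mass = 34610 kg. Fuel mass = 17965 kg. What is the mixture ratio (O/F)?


MR = 34610 / 17965 = 1.93

1.93


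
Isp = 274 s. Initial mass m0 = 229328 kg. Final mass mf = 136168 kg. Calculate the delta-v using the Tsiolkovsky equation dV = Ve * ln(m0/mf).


Ve = 274 * 9.81 = 2687.94 m/s
dV = 2687.94 * ln(229328/136168) = 1401 m/s

1401 m/s


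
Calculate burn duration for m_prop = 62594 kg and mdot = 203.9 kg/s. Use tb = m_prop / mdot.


tb = 62594 / 203.9 = 307.0 s

307.0 s


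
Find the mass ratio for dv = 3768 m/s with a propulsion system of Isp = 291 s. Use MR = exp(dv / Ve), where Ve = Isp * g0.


Ve = 291 * 9.81 = 2854.71 m/s
MR = exp(3768 / 2854.71) = 3.743

3.743
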